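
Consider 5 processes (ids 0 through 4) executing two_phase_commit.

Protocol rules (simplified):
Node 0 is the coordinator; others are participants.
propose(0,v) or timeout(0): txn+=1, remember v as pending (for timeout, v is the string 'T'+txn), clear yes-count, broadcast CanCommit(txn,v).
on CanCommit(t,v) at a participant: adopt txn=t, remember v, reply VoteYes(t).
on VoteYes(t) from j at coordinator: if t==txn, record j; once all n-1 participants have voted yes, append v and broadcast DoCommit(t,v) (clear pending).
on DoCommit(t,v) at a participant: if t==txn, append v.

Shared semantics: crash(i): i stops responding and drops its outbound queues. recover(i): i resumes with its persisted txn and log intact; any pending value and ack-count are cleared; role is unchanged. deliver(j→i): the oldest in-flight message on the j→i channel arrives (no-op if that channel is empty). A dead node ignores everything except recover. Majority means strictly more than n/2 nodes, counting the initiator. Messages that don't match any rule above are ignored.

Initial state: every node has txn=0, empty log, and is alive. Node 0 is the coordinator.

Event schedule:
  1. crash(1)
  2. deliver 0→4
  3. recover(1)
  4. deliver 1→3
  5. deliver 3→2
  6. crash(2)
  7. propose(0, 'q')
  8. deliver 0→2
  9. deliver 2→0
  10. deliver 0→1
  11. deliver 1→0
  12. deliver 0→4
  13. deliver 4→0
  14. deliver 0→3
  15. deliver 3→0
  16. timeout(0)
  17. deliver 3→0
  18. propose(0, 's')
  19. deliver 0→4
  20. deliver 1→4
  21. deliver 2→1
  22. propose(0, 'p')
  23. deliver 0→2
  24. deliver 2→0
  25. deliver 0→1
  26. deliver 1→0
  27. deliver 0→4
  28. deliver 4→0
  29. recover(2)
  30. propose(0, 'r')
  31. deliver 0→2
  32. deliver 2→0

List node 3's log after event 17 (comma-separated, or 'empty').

empty

after 1 — crash(1): n1:✗part/t0/[-]
after 2 — deliver 0→4: ·
after 3 — recover(1): n1:part/t0/[-]
after 4 — deliver 1→3: ·
after 5 — deliver 3→2: ·
after 6 — crash(2): n2:✗part/t0/[-]
after 7 — propose(0,'q'): n0:coor/t1/[-]
after 8 — deliver 0→2: ·
after 9 — deliver 2→0: ·
after 10 — deliver 0→1: n1:part/t1/[-]
after 11 — deliver 1→0: ·
after 12 — deliver 0→4: n4:part/t1/[-]
after 13 — deliver 4→0: ·
after 14 — deliver 0→3: n3:part/t1/[-]
after 15 — deliver 3→0: ·
after 16 — timeout(0): n0:coor/t2/[-]
after 17 — deliver 3→0: ·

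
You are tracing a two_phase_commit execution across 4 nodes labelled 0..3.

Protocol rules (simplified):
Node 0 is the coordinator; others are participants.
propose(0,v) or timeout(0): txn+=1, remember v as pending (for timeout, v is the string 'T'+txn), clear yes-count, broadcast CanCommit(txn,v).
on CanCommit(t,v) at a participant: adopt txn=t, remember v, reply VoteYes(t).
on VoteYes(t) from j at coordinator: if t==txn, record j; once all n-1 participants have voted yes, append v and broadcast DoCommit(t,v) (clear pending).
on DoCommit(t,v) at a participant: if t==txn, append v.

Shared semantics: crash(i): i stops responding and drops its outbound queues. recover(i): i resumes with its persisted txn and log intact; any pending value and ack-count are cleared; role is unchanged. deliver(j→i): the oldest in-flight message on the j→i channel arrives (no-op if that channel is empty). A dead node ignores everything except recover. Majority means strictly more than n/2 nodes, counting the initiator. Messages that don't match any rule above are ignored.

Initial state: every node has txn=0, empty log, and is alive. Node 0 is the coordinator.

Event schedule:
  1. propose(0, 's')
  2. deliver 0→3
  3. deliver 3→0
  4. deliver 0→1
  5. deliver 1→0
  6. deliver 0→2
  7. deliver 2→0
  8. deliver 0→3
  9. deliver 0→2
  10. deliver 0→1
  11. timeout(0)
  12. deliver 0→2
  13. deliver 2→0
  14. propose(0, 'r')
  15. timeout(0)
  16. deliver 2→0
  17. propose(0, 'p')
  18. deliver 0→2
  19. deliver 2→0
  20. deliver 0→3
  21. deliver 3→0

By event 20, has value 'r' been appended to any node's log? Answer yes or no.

1. propose(0,'s'):  <0:coor t1 ->
2. deliver 0→3:  <3:part t1 ->
3. deliver 3→0:  nop
4. deliver 0→1:  <1:part t1 ->
5. deliver 1→0:  nop
6. deliver 0→2:  <2:part t1 ->
7. deliver 2→0:  <0:coor t1 s>
8. deliver 0→3:  <3:part t1 s>
9. deliver 0→2:  <2:part t1 s>
10. deliver 0→1:  <1:part t1 s>
11. timeout(0):  <0:coor t2 s>
12. deliver 0→2:  <2:part t2 s>
13. deliver 2→0:  nop
14. propose(0,'r'):  <0:coor t3 s>
15. timeout(0):  <0:coor t4 s>
16. deliver 2→0:  nop
17. propose(0,'p'):  <0:coor t5 s>
18. deliver 0→2:  <2:part t3 s>
19. deliver 2→0:  nop
20. deliver 0→3:  <3:part t2 s>

no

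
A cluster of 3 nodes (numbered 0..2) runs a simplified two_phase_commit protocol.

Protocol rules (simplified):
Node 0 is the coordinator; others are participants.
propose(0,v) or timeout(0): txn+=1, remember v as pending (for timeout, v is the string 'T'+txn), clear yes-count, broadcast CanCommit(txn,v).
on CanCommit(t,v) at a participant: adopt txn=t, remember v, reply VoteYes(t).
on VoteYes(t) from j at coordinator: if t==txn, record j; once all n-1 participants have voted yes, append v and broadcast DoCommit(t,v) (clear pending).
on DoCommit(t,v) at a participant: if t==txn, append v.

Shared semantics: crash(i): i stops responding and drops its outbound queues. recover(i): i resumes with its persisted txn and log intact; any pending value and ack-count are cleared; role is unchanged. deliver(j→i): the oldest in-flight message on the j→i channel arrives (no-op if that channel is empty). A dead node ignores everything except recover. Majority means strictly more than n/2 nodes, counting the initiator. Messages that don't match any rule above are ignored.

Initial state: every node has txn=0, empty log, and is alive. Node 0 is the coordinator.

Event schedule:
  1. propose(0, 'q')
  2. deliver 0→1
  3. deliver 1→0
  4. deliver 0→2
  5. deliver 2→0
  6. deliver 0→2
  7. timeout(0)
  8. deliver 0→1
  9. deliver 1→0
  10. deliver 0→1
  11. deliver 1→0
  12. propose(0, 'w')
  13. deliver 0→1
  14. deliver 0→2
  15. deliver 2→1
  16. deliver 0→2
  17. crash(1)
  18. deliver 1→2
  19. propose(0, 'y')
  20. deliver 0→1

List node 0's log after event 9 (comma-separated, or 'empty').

q

1. propose(0,'q'):  <0:coor t1 ->
2. deliver 0→1:  <1:part t1 ->
3. deliver 1→0:  nop
4. deliver 0→2:  <2:part t1 ->
5. deliver 2→0:  <0:coor t1 q>
6. deliver 0→2:  <2:part t1 q>
7. timeout(0):  <0:coor t2 q>
8. deliver 0→1:  <1:part t1 q>
9. deliver 1→0:  nop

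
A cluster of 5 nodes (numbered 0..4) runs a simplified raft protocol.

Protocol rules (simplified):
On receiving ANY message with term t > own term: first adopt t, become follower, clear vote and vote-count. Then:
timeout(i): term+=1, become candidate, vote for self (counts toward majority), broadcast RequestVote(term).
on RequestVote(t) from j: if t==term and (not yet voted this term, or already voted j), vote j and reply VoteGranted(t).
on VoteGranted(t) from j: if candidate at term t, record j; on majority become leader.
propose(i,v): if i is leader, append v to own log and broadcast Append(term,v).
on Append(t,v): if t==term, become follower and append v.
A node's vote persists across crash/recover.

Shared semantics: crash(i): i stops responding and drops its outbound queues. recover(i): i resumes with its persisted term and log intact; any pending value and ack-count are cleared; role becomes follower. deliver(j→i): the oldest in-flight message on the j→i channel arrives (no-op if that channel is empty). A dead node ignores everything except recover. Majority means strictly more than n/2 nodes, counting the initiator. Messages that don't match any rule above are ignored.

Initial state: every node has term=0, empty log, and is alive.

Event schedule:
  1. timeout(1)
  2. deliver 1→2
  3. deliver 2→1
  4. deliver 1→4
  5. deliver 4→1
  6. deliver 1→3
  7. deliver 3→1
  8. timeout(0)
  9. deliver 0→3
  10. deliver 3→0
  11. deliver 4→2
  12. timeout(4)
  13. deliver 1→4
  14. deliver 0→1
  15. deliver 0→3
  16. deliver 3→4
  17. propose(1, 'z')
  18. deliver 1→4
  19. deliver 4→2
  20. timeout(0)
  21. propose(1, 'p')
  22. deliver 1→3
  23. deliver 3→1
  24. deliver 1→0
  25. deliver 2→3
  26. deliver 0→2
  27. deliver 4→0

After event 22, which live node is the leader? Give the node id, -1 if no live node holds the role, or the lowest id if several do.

1. timeout(1):  <1:cand t1 ->
2. deliver 1→2:  <2:foll t1 ->
3. deliver 2→1:  nop
4. deliver 1→4:  <4:foll t1 ->
5. deliver 4→1:  <1:lead t1 ->
6. deliver 1→3:  <3:foll t1 ->
7. deliver 3→1:  nop
8. timeout(0):  <0:cand t1 ->
9. deliver 0→3:  nop
10. deliver 3→0:  nop
11. deliver 4→2:  nop
12. timeout(4):  <4:cand t2 ->
13. deliver 1→4:  nop
14. deliver 0→1:  nop
15. deliver 0→3:  nop
16. deliver 3→4:  nop
17. propose(1,'z'):  <1:lead t1 z>
18. deliver 1→4:  nop
19. deliver 4→2:  <2:foll t2 ->
20. timeout(0):  <0:cand t2 ->
21. propose(1,'p'):  <1:lead t1 z,p>
22. deliver 1→3:  <3:foll t1 z>

1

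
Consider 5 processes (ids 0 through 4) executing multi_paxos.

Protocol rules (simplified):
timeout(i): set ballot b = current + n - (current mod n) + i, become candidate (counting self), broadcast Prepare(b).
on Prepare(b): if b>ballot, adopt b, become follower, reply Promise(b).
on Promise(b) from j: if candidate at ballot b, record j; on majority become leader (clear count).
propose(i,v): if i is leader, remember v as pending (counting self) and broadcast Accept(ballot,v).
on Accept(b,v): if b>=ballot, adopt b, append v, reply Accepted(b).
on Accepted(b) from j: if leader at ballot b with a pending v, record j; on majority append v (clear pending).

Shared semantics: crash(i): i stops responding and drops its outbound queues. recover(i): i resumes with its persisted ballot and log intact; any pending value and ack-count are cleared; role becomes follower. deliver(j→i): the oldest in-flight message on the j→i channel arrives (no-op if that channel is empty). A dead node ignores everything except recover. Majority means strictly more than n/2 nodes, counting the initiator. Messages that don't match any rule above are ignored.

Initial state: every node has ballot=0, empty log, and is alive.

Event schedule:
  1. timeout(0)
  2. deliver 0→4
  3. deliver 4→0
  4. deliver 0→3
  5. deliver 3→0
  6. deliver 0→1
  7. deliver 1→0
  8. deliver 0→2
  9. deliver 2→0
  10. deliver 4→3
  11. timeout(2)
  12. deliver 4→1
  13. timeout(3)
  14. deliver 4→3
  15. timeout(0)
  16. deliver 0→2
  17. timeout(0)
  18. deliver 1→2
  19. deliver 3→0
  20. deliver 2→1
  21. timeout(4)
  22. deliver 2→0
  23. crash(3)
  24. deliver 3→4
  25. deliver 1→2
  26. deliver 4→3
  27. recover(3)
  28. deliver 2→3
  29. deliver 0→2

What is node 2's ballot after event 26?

12

step 1 timeout(0): 0={cand,b=5,log=-}
step 2 deliver 0→4: 4={foll,b=5,log=-}
step 3 deliver 4→0: —
step 4 deliver 0→3: 3={foll,b=5,log=-}
step 5 deliver 3→0: 0={lead,b=5,log=-}
step 6 deliver 0→1: 1={foll,b=5,log=-}
step 7 deliver 1→0: —
step 8 deliver 0→2: 2={foll,b=5,log=-}
step 9 deliver 2→0: —
step 10 deliver 4→3: —
step 11 timeout(2): 2={cand,b=12,log=-}
step 12 deliver 4→1: —
step 13 timeout(3): 3={cand,b=13,log=-}
step 14 deliver 4→3: —
step 15 timeout(0): 0={cand,b=10,log=-}
step 16 deliver 0→2: —
step 17 timeout(0): 0={cand,b=15,log=-}
step 18 deliver 1→2: —
step 19 deliver 3→0: —
step 20 deliver 2→1: 1={foll,b=12,log=-}
step 21 timeout(4): 4={cand,b=14,log=-}
step 22 deliver 2→0: —
step 23 crash(3): 3={✗cand,b=13,log=-}
step 24 deliver 3→4: —
step 25 deliver 1→2: —
step 26 deliver 4→3: —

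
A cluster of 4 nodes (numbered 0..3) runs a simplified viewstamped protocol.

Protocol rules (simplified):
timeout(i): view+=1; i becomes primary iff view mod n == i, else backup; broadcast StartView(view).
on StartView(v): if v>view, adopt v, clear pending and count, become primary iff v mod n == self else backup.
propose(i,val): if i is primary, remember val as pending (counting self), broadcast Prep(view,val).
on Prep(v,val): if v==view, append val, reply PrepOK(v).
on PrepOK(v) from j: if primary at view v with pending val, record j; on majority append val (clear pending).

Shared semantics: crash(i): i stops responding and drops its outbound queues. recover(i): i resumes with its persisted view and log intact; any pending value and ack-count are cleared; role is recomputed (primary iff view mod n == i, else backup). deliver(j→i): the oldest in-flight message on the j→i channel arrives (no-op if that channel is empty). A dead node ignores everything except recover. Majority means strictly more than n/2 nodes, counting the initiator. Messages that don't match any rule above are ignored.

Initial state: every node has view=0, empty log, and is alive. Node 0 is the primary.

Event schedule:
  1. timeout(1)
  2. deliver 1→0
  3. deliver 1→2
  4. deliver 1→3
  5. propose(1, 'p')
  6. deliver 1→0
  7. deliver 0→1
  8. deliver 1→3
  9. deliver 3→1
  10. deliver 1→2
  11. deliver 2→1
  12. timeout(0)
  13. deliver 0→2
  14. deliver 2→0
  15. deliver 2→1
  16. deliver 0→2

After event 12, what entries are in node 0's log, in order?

[1] timeout(1) → N1(prim v1 [-])
[2] deliver 1→0 → N0(back v1 [-])
[3] deliver 1→2 → N2(back v1 [-])
[4] deliver 1→3 → N3(back v1 [-])
[5] propose(1,'p') → ∅
[6] deliver 1→0 → N0(back v1 [p])
[7] deliver 0→1 → ∅
[8] deliver 1→3 → N3(back v1 [p])
[9] deliver 3→1 → N1(prim v1 [p])
[10] deliver 1→2 → N2(back v1 [p])
[11] deliver 2→1 → ∅
[12] timeout(0) → N0(back v2 [p])

p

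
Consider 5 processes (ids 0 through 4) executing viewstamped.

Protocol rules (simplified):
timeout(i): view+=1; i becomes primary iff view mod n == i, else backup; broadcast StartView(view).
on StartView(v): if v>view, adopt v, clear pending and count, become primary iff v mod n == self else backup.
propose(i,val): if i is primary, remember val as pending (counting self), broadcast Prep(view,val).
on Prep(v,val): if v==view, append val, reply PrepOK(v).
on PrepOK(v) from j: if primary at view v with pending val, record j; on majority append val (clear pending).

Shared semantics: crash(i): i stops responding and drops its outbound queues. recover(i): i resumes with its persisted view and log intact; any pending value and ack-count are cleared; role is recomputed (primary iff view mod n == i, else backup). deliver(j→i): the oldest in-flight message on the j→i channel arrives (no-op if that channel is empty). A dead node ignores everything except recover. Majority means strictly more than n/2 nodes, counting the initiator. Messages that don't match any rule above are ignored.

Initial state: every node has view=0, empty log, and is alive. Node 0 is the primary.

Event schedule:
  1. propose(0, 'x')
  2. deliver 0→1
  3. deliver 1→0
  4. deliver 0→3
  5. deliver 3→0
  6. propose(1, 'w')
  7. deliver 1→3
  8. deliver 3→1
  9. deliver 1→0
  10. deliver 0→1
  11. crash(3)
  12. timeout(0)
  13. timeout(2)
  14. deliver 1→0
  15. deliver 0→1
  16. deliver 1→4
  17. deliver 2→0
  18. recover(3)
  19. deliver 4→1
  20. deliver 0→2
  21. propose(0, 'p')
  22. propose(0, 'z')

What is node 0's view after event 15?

1

[1] propose(0,'x') → ∅
[2] deliver 0→1 → N1(back v0 [x])
[3] deliver 1→0 → ∅
[4] deliver 0→3 → N3(back v0 [x])
[5] deliver 3→0 → N0(prim v0 [x])
[6] propose(1,'w') → ∅
[7] deliver 1→3 → ∅
[8] deliver 3→1 → ∅
[9] deliver 1→0 → ∅
[10] deliver 0→1 → ∅
[11] crash(3) → N3(✗back v0 [x])
[12] timeout(0) → N0(back v1 [x])
[13] timeout(2) → N2(back v1 [-])
[14] deliver 1→0 → ∅
[15] deliver 0→1 → N1(prim v1 [x])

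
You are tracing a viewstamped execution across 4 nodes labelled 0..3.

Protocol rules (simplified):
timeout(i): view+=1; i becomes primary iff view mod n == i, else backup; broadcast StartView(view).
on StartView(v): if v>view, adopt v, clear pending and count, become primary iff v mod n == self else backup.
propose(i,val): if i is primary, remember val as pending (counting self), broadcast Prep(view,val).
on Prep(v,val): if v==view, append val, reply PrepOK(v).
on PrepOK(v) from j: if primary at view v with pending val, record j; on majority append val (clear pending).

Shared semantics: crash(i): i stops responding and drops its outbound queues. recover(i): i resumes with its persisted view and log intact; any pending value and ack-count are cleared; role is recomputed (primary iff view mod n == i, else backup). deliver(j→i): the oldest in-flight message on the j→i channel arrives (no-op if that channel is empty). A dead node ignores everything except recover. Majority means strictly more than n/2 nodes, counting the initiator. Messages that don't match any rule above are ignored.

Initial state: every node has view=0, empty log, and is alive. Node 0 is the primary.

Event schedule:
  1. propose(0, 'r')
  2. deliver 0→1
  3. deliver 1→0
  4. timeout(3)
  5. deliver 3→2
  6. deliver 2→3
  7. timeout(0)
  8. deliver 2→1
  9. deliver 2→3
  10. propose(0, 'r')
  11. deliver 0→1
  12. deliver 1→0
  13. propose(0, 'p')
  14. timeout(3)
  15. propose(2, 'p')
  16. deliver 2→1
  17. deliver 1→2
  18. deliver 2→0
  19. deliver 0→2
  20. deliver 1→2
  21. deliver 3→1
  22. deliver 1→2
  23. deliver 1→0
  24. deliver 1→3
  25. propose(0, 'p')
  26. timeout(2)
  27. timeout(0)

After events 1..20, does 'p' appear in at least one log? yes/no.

e1 propose(0,'r'): ·
e2 deliver 0→1: 1[back,v=0,r]
e3 deliver 1→0: ·
e4 timeout(3): 3[back,v=1,-]
e5 deliver 3→2: 2[back,v=1,-]
e6 deliver 2→3: ·
e7 timeout(0): 0[back,v=1,-]
e8 deliver 2→1: ·
e9 deliver 2→3: ·
e10 propose(0,'r'): ·
e11 deliver 0→1: 1[prim,v=1,r]
e12 deliver 1→0: ·
e13 propose(0,'p'): ·
e14 timeout(3): 3[back,v=2,-]
e15 propose(2,'p'): ·
e16 deliver 2→1: ·
e17 deliver 1→2: ·
e18 deliver 2→0: ·
e19 deliver 0→2: ·
e20 deliver 1→2: ·

no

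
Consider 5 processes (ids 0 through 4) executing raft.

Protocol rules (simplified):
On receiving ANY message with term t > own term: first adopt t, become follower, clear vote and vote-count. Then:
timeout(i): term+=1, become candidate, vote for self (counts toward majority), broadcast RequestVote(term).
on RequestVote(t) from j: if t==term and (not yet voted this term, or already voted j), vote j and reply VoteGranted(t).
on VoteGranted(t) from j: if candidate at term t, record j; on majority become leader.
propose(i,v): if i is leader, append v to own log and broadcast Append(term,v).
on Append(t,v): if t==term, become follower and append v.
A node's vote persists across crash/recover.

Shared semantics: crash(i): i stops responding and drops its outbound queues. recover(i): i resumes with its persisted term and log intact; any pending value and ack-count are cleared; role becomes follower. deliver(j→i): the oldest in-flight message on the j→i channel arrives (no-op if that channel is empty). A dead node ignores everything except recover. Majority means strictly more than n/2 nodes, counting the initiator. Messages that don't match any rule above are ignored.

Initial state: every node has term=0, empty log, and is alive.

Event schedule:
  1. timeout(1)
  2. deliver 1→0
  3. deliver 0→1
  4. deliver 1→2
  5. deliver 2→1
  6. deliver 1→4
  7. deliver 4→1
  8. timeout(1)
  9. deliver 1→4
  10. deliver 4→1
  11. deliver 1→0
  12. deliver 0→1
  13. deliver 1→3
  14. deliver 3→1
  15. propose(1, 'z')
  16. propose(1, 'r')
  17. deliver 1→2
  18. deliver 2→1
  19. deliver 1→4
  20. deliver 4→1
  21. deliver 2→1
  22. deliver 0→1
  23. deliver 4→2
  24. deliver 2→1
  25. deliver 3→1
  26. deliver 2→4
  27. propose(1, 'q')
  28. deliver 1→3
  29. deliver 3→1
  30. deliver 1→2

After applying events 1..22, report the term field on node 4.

e1 timeout(1): 1[cand,t=1,-]
e2 deliver 1→0: 0[foll,t=1,-]
e3 deliver 0→1: ·
e4 deliver 1→2: 2[foll,t=1,-]
e5 deliver 2→1: 1[lead,t=1,-]
e6 deliver 1→4: 4[foll,t=1,-]
e7 deliver 4→1: ·
e8 timeout(1): 1[cand,t=2,-]
e9 deliver 1→4: 4[foll,t=2,-]
e10 deliver 4→1: ·
e11 deliver 1→0: 0[foll,t=2,-]
e12 deliver 0→1: 1[lead,t=2,-]
e13 deliver 1→3: 3[foll,t=1,-]
e14 deliver 3→1: ·
e15 propose(1,'z'): 1[lead,t=2,z]
e16 propose(1,'r'): 1[lead,t=2,z,r]
e17 deliver 1→2: 2[foll,t=2,-]
e18 deliver 2→1: ·
e19 deliver 1→4: 4[foll,t=2,z]
e20 deliver 4→1: ·
e21 deliver 2→1: ·
e22 deliver 0→1: ·

2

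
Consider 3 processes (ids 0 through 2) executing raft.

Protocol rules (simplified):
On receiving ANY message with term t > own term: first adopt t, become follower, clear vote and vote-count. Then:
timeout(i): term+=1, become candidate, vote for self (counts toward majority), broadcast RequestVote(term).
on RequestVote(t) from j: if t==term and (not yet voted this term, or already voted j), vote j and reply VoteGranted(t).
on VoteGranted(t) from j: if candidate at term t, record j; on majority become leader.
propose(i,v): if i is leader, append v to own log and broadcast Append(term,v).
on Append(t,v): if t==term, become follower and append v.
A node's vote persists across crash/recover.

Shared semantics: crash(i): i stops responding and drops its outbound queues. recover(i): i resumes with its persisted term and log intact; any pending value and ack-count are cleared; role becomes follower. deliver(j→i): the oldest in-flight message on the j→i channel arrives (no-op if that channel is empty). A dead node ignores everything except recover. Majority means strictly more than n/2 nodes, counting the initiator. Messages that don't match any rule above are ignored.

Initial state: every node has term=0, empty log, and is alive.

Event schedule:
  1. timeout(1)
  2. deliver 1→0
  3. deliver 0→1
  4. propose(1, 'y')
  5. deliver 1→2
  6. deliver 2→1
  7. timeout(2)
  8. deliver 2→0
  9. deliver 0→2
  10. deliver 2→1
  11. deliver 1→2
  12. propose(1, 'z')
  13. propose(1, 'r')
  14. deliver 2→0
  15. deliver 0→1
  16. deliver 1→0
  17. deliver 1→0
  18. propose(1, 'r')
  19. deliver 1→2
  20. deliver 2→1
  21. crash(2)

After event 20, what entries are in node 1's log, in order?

y

[1] timeout(1) → N1(cand t1 [-])
[2] deliver 1→0 → N0(foll t1 [-])
[3] deliver 0→1 → N1(lead t1 [-])
[4] propose(1,'y') → N1(lead t1 [y])
[5] deliver 1→2 → N2(foll t1 [-])
[6] deliver 2→1 → ∅
[7] timeout(2) → N2(cand t2 [-])
[8] deliver 2→0 → N0(foll t2 [-])
[9] deliver 0→2 → N2(lead t2 [-])
[10] deliver 2→1 → N1(foll t2 [y])
[11] deliver 1→2 → ∅
[12] propose(1,'z') → ∅
[13] propose(1,'r') → ∅
[14] deliver 2→0 → ∅
[15] deliver 0→1 → ∅
[16] deliver 1→0 → ∅
[17] deliver 1→0 → ∅
[18] propose(1,'r') → ∅
[19] deliver 1→2 → ∅
[20] deliver 2→1 → ∅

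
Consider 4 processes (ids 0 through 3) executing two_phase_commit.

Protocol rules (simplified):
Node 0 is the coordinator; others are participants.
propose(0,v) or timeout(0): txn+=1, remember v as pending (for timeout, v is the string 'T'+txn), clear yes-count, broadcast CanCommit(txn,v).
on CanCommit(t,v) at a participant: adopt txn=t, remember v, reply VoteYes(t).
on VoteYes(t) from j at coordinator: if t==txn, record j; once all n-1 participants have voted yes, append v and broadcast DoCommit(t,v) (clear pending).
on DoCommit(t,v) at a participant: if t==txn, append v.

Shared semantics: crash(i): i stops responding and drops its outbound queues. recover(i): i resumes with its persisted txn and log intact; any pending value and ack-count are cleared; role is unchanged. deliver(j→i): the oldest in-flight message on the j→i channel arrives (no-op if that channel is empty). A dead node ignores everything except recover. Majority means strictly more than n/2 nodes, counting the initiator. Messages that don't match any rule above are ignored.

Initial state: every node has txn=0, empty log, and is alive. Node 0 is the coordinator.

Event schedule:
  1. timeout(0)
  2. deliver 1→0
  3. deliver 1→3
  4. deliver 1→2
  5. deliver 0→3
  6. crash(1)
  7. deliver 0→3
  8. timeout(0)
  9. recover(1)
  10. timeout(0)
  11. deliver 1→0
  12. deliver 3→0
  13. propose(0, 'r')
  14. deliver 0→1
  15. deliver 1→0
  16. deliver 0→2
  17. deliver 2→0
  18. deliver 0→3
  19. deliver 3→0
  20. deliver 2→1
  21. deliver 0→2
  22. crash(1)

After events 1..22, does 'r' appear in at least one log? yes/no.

no

step 1 timeout(0): 0={coor,t=1,log=-}
step 2 deliver 1→0: —
step 3 deliver 1→3: —
step 4 deliver 1→2: —
step 5 deliver 0→3: 3={part,t=1,log=-}
step 6 crash(1): 1={✗part,t=0,log=-}
step 7 deliver 0→3: —
step 8 timeout(0): 0={coor,t=2,log=-}
step 9 recover(1): 1={part,t=0,log=-}
step 10 timeout(0): 0={coor,t=3,log=-}
step 11 deliver 1→0: —
step 12 deliver 3→0: —
step 13 propose(0,'r'): 0={coor,t=4,log=-}
step 14 deliver 0→1: 1={part,t=1,log=-}
step 15 deliver 1→0: —
step 16 deliver 0→2: 2={part,t=1,log=-}
step 17 deliver 2→0: —
step 18 deliver 0→3: 3={part,t=2,log=-}
step 19 deliver 3→0: —
step 20 deliver 2→1: —
step 21 deliver 0→2: 2={part,t=2,log=-}
step 22 crash(1): 1={✗part,t=1,log=-}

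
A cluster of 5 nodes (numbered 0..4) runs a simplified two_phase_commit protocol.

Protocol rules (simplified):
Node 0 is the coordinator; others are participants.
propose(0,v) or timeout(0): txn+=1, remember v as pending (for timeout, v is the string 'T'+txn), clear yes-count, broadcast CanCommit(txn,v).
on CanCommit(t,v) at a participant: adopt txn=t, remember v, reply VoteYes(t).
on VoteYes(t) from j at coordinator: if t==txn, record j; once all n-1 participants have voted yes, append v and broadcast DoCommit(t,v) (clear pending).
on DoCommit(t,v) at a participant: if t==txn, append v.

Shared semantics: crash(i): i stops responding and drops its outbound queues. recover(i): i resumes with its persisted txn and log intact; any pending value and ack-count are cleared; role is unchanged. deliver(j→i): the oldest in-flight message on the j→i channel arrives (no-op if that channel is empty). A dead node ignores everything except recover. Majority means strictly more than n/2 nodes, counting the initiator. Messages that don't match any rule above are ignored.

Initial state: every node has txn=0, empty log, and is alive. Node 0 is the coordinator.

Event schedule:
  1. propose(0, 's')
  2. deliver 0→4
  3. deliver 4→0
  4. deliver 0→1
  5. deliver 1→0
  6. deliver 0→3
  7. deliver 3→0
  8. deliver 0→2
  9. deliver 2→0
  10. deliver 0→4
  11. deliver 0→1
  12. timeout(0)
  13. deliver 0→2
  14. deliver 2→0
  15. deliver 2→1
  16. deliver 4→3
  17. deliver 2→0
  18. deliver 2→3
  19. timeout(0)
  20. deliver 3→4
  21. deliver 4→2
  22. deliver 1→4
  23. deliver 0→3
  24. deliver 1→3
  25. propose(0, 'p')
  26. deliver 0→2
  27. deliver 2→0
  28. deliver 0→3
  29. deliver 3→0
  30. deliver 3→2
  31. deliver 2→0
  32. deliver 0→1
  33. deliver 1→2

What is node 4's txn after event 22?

[1] propose(0,'s') → N0(coor t1 [-])
[2] deliver 0→4 → N4(part t1 [-])
[3] deliver 4→0 → ∅
[4] deliver 0→1 → N1(part t1 [-])
[5] deliver 1→0 → ∅
[6] deliver 0→3 → N3(part t1 [-])
[7] deliver 3→0 → ∅
[8] deliver 0→2 → N2(part t1 [-])
[9] deliver 2→0 → N0(coor t1 [s])
[10] deliver 0→4 → N4(part t1 [s])
[11] deliver 0→1 → N1(part t1 [s])
[12] timeout(0) → N0(coor t2 [s])
[13] deliver 0→2 → N2(part t1 [s])
[14] deliver 2→0 → ∅
[15] deliver 2→1 → ∅
[16] deliver 4→3 → ∅
[17] deliver 2→0 → ∅
[18] deliver 2→3 → ∅
[19] timeout(0) → N0(coor t3 [s])
[20] deliver 3→4 → ∅
[21] deliver 4→2 → ∅
[22] deliver 1→4 → ∅

1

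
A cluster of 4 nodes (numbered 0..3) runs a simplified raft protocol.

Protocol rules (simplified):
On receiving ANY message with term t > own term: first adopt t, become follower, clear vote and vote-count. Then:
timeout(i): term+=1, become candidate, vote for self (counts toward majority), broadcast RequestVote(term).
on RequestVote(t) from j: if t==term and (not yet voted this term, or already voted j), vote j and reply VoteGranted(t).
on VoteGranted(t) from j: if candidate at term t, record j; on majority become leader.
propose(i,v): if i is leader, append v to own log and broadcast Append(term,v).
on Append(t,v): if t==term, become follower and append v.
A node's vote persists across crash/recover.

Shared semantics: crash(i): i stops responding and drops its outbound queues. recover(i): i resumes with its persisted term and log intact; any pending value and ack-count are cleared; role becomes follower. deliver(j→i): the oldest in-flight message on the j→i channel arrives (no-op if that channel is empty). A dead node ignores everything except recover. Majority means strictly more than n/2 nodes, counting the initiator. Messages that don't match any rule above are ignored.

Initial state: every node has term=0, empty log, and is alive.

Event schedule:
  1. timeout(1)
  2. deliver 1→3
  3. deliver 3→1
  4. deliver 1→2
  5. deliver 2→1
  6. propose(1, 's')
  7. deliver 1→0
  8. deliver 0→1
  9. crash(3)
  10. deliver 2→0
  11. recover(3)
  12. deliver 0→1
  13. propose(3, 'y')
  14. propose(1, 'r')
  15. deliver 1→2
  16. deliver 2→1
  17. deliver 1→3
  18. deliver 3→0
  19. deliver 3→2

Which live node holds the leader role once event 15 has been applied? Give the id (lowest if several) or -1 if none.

1

after 1 — timeout(1): n1:cand/t1/[-]
after 2 — deliver 1→3: n3:foll/t1/[-]
after 3 — deliver 3→1: ·
after 4 — deliver 1→2: n2:foll/t1/[-]
after 5 — deliver 2→1: n1:lead/t1/[-]
after 6 — propose(1,'s'): n1:lead/t1/[s]
after 7 — deliver 1→0: n0:foll/t1/[-]
after 8 — deliver 0→1: ·
after 9 — crash(3): n3:✗foll/t1/[-]
after 10 — deliver 2→0: ·
after 11 — recover(3): n3:foll/t1/[-]
after 12 — deliver 0→1: ·
after 13 — propose(3,'y'): ·
after 14 — propose(1,'r'): n1:lead/t1/[s,r]
after 15 — deliver 1→2: n2:foll/t1/[s]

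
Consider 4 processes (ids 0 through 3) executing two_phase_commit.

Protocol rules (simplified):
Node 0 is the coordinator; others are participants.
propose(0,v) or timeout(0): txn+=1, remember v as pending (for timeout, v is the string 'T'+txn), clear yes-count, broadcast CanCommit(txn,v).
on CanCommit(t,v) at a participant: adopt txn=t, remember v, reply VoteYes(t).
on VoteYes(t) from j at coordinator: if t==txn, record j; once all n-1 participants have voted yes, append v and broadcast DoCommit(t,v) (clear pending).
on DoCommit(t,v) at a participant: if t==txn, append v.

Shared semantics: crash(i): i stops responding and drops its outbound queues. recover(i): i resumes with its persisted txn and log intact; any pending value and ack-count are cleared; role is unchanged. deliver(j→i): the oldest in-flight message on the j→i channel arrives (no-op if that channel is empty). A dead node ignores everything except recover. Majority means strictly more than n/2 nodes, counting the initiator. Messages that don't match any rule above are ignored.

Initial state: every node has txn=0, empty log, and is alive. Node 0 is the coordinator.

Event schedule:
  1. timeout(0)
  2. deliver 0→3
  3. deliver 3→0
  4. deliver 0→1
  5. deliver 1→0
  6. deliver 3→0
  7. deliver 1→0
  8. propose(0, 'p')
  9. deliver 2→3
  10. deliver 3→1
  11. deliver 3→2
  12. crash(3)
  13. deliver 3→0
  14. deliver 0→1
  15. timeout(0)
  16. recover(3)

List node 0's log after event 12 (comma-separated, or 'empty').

empty

after 1 — timeout(0): n0:coor/t1/[-]
after 2 — deliver 0→3: n3:part/t1/[-]
after 3 — deliver 3→0: ·
after 4 — deliver 0→1: n1:part/t1/[-]
after 5 — deliver 1→0: ·
after 6 — deliver 3→0: ·
after 7 — deliver 1→0: ·
after 8 — propose(0,'p'): n0:coor/t2/[-]
after 9 — deliver 2→3: ·
after 10 — deliver 3→1: ·
after 11 — deliver 3→2: ·
after 12 — crash(3): n3:✗part/t1/[-]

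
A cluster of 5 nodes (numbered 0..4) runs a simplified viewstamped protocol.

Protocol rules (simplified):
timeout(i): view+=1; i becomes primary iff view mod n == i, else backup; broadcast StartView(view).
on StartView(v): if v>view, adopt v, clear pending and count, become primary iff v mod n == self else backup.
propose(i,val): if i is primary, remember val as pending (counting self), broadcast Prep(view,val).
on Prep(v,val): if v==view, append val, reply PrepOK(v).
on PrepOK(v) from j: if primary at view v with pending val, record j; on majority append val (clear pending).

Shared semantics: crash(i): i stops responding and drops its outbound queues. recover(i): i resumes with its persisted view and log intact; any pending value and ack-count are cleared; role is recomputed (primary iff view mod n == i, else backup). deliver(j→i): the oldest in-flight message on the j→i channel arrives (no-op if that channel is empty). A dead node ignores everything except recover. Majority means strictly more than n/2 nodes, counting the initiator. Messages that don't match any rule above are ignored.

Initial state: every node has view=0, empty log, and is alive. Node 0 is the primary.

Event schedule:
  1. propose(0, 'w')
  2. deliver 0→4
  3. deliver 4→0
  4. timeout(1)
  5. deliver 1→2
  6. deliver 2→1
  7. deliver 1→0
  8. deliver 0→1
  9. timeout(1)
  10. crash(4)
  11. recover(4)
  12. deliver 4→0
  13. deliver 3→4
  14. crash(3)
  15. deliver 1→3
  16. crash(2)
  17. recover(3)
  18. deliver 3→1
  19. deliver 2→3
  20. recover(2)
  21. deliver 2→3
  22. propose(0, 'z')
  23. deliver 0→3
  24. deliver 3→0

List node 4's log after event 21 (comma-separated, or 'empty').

w

step 1 propose(0,'w'): —
step 2 deliver 0→4: 4={back,v=0,log=w}
step 3 deliver 4→0: —
step 4 timeout(1): 1={prim,v=1,log=-}
step 5 deliver 1→2: 2={back,v=1,log=-}
step 6 deliver 2→1: —
step 7 deliver 1→0: 0={back,v=1,log=-}
step 8 deliver 0→1: —
step 9 timeout(1): 1={back,v=2,log=-}
step 10 crash(4): 4={✗back,v=0,log=w}
step 11 recover(4): 4={back,v=0,log=w}
step 12 deliver 4→0: —
step 13 deliver 3→4: —
step 14 crash(3): 3={✗back,v=0,log=-}
step 15 deliver 1→3: —
step 16 crash(2): 2={✗back,v=1,log=-}
step 17 recover(3): 3={back,v=0,log=-}
step 18 deliver 3→1: —
step 19 deliver 2→3: —
step 20 recover(2): 2={back,v=1,log=-}
step 21 deliver 2→3: —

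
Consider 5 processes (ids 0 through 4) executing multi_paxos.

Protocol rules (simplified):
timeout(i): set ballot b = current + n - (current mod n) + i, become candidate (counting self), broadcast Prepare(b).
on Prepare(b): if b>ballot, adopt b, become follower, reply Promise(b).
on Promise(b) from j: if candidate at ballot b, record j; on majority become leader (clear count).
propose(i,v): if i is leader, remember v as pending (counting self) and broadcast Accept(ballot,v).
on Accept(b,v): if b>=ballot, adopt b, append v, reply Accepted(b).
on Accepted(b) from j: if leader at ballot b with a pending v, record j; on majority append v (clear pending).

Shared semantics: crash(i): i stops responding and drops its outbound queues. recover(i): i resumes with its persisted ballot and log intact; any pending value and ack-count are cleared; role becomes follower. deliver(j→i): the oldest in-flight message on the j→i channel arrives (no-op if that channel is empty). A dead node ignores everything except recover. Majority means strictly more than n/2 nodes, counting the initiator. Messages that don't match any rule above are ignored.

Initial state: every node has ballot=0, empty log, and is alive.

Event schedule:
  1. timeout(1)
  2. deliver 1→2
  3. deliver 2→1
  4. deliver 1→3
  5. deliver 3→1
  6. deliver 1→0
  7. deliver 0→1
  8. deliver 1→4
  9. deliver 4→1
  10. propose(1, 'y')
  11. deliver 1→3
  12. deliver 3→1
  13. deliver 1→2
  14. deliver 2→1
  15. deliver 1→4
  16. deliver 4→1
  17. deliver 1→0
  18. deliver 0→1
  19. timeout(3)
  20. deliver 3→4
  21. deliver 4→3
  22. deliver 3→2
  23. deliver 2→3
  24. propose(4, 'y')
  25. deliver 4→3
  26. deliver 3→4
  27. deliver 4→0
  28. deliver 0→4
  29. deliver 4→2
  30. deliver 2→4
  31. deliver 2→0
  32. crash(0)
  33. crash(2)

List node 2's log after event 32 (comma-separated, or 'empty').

y

e1 timeout(1): 1[cand,b=6,-]
e2 deliver 1→2: 2[foll,b=6,-]
e3 deliver 2→1: ·
e4 deliver 1→3: 3[foll,b=6,-]
e5 deliver 3→1: 1[lead,b=6,-]
e6 deliver 1→0: 0[foll,b=6,-]
e7 deliver 0→1: ·
e8 deliver 1→4: 4[foll,b=6,-]
e9 deliver 4→1: ·
e10 propose(1,'y'): ·
e11 deliver 1→3: 3[foll,b=6,y]
e12 deliver 3→1: ·
e13 deliver 1→2: 2[foll,b=6,y]
e14 deliver 2→1: 1[lead,b=6,y]
e15 deliver 1→4: 4[foll,b=6,y]
e16 deliver 4→1: ·
e17 deliver 1→0: 0[foll,b=6,y]
e18 deliver 0→1: ·
e19 timeout(3): 3[cand,b=13,y]
e20 deliver 3→4: 4[foll,b=13,y]
e21 deliver 4→3: ·
e22 deliver 3→2: 2[foll,b=13,y]
e23 deliver 2→3: 3[lead,b=13,y]
e24 propose(4,'y'): ·
e25 deliver 4→3: ·
e26 deliver 3→4: ·
e27 deliver 4→0: ·
e28 deliver 0→4: ·
e29 deliver 4→2: ·
e30 deliver 2→4: ·
e31 deliver 2→0: ·
e32 crash(0): 0[✗foll,b=6,y]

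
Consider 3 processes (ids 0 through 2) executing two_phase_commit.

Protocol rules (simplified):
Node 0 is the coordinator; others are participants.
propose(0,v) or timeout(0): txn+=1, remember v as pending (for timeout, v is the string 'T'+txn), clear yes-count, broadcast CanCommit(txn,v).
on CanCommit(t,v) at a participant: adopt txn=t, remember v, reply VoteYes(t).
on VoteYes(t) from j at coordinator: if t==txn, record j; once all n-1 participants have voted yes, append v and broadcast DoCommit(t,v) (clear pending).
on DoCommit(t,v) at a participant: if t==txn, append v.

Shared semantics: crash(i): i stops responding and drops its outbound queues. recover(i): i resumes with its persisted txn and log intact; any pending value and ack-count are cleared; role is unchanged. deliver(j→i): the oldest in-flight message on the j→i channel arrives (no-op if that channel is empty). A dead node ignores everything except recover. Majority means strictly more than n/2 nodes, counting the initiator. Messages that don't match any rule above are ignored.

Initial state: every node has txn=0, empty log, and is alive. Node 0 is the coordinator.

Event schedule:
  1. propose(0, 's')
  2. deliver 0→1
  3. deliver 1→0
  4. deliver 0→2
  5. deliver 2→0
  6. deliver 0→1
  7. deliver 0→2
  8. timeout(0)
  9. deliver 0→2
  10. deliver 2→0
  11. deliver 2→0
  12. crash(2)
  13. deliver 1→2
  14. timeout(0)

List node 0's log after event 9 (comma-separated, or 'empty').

s

e1 propose(0,'s'): 0[coor,t=1,-]
e2 deliver 0→1: 1[part,t=1,-]
e3 deliver 1→0: ·
e4 deliver 0→2: 2[part,t=1,-]
e5 deliver 2→0: 0[coor,t=1,s]
e6 deliver 0→1: 1[part,t=1,s]
e7 deliver 0→2: 2[part,t=1,s]
e8 timeout(0): 0[coor,t=2,s]
e9 deliver 0→2: 2[part,t=2,s]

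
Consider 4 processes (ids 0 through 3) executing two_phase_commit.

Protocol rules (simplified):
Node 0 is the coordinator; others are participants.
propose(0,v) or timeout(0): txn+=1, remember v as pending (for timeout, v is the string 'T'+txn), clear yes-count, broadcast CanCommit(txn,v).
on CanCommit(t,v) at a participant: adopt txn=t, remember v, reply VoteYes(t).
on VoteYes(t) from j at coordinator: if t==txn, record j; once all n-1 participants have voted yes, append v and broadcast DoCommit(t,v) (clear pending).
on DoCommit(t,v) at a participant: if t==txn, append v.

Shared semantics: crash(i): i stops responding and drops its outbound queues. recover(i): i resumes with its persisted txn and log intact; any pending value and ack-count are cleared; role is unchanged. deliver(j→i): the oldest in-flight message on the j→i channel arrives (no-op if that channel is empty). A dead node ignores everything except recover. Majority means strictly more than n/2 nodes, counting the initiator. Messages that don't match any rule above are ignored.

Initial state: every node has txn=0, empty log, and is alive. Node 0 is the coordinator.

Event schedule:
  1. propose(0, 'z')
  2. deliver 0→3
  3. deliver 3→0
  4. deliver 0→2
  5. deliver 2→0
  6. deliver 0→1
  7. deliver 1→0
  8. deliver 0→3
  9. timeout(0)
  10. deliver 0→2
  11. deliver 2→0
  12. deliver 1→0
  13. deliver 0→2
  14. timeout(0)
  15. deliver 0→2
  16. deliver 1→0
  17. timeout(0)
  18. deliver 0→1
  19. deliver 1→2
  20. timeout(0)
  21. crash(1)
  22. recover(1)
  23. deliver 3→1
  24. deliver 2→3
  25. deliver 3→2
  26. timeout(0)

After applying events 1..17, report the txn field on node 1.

1

1. propose(0,'z'):  <0:coor t1 ->
2. deliver 0→3:  <3:part t1 ->
3. deliver 3→0:  nop
4. deliver 0→2:  <2:part t1 ->
5. deliver 2→0:  nop
6. deliver 0→1:  <1:part t1 ->
7. deliver 1→0:  <0:coor t1 z>
8. deliver 0→3:  <3:part t1 z>
9. timeout(0):  <0:coor t2 z>
10. deliver 0→2:  <2:part t1 z>
11. deliver 2→0:  nop
12. deliver 1→0:  nop
13. deliver 0→2:  <2:part t2 z>
14. timeout(0):  <0:coor t3 z>
15. deliver 0→2:  <2:part t3 z>
16. deliver 1→0:  nop
17. timeout(0):  <0:coor t4 z>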